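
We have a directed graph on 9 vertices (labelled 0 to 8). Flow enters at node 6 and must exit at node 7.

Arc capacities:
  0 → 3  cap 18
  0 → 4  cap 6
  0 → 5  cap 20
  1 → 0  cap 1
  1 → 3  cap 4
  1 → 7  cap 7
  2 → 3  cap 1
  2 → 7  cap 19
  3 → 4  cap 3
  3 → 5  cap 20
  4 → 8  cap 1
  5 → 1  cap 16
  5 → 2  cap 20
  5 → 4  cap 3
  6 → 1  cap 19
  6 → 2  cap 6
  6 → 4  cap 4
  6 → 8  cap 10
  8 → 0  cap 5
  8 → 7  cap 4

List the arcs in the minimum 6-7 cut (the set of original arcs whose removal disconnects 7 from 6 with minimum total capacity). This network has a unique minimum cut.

Min-cut arcs: {(1,0), (1,3), (1,7), (6,2), (8,0), (8,7)} (total capacity 27)

augment #1: 6→1→7 push 7
augment #2: 6→2→7 push 6
augment #3: 6→8→7 push 4
augment #4: 6→1→0→5→2→7 push 1
augment #5: 6→1→3→5→2→7 push 4
augment #6: 6→8→0→5→2→7 push 5
max flow = 27; residual-reachable set from 6 gives S-side
cut edges (S→T): {(1,0), (1,3), (1,7), (6,2), (8,0), (8,7)} total cap 27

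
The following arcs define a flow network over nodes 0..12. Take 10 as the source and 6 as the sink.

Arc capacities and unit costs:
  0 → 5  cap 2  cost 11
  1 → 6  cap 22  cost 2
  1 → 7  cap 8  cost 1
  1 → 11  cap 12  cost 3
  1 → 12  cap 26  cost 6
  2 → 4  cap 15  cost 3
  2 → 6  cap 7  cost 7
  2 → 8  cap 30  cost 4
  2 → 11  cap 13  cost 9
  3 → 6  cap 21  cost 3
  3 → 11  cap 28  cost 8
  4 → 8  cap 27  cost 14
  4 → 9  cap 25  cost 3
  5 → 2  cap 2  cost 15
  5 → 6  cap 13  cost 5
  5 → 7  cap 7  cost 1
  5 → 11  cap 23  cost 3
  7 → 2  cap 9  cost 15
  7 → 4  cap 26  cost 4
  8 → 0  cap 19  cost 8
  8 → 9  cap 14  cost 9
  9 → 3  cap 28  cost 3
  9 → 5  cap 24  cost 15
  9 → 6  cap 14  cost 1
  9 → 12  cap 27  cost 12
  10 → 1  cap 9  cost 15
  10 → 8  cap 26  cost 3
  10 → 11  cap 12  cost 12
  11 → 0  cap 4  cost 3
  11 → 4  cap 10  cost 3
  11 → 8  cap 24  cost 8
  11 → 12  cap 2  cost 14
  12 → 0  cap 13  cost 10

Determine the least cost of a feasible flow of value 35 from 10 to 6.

shortest-cost path #1: 10→8→9→6 push 14 @ unit cost 13 (adds 182)
shortest-cost path #2: 10→1→6 push 9 @ unit cost 17 (adds 153)
shortest-cost path #3: 10→11→4→9→3→6 push 10 @ unit cost 24 (adds 240)
shortest-cost path #4: 10→8→0→5→6 push 2 @ unit cost 27 (adds 54)
total cost = 629

Minimum cost for 35 units: 629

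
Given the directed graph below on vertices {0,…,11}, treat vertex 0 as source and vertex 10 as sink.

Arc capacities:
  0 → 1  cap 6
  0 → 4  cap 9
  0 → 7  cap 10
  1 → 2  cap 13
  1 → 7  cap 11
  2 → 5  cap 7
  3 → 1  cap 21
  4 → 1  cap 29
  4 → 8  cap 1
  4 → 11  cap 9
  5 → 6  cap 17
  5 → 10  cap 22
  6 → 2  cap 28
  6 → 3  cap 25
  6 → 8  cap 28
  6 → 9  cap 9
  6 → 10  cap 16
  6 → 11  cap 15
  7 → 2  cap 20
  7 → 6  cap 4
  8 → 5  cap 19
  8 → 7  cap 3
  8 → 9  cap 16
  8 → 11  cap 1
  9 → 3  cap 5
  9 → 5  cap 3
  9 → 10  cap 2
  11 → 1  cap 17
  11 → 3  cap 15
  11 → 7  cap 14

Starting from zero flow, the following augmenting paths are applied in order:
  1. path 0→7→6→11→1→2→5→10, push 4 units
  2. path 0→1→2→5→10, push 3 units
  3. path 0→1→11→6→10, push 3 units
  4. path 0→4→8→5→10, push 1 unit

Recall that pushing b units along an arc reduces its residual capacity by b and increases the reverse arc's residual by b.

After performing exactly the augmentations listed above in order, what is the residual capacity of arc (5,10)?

after path 1 (0→7→6→11→1→2→5→10, push 4): res(5,10)=18
after path 2 (0→1→2→5→10, push 3): res(5,10)=15
after path 3 (0→1→11→6→10, push 3): res(5,10)=15
after path 4 (0→4→8→5→10, push 1): res(5,10)=14

Residual capacity of (5,10): 14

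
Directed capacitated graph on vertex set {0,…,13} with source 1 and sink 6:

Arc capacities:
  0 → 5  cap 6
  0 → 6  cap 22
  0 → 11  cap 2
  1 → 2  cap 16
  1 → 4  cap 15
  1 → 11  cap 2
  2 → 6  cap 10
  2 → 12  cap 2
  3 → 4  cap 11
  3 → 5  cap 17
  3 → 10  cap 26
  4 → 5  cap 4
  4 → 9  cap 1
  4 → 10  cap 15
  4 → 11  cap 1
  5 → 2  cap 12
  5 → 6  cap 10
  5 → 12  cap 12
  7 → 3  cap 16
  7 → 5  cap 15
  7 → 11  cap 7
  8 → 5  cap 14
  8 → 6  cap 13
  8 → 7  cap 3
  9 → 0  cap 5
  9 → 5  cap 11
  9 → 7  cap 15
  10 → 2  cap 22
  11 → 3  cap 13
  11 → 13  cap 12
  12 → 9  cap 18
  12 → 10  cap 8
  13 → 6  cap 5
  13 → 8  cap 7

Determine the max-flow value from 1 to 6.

Maximum flow value: 20

augment #1: 1→2→6 bottleneck 10, total now 10
augment #2: 1→4→5→6 bottleneck 4, total now 14
augment #3: 1→11→13→6 bottleneck 2, total now 16
augment #4: 1→4→9→0→6 bottleneck 1, total now 17
augment #5: 1→4→11→13→6 bottleneck 1, total now 18
augment #6: 1→2→12→9→0→6 bottleneck 2, total now 20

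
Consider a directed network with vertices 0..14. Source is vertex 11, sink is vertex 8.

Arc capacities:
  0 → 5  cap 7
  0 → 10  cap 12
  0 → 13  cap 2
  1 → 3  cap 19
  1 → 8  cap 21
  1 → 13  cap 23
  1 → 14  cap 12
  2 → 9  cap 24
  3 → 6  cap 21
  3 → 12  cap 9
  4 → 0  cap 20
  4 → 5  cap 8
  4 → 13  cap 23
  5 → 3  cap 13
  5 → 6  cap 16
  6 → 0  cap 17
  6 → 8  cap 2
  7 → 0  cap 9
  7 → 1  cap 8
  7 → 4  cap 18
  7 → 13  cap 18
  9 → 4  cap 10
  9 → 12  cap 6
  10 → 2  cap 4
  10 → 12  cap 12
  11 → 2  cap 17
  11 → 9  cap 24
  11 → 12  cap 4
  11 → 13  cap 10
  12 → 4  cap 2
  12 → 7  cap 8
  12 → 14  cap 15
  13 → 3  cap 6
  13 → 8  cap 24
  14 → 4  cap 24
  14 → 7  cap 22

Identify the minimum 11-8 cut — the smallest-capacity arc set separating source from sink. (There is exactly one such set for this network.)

augment #1: 11→13→8 push 10
augment #2: 11→9→4→13→8 push 10
augment #3: 11→12→4→13→8 push 2
augment #4: 11→12→7→1→8 push 2
augment #5: 11→9→12→7→1→8 push 6
max flow = 30; residual-reachable set from 11 gives S-side
cut edges (S→T): {(9,4), (9,12), (11,12), (11,13)} total cap 30

Min-cut arcs: {(9,4), (9,12), (11,12), (11,13)} (total capacity 30)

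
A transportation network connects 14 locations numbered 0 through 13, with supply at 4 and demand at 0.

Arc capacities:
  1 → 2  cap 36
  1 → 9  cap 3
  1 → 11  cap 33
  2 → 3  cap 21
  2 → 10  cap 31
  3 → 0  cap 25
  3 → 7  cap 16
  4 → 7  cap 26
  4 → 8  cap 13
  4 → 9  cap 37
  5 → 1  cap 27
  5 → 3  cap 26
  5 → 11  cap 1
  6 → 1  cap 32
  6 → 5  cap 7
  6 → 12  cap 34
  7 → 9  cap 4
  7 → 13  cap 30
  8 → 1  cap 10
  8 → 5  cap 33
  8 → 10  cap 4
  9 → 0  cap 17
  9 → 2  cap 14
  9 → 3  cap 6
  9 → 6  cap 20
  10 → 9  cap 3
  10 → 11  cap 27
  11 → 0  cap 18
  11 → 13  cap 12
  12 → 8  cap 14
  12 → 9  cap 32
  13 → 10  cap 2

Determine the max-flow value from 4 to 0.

augment #1: 4→9→0 bottleneck 17, total now 17
augment #2: 4→9→3→0 bottleneck 6, total now 23
augment #3: 4→8→1→11→0 bottleneck 10, total now 33
augment #4: 4→8→5→3→0 bottleneck 3, total now 36
augment #5: 4→9→2→3→0 bottleneck 14, total now 50
augment #6: 4→7→13→10→11→0 bottleneck 2, total now 52
augment #7: 4→7→9→6→1→11→0 bottleneck 4, total now 56

Maximum flow value: 56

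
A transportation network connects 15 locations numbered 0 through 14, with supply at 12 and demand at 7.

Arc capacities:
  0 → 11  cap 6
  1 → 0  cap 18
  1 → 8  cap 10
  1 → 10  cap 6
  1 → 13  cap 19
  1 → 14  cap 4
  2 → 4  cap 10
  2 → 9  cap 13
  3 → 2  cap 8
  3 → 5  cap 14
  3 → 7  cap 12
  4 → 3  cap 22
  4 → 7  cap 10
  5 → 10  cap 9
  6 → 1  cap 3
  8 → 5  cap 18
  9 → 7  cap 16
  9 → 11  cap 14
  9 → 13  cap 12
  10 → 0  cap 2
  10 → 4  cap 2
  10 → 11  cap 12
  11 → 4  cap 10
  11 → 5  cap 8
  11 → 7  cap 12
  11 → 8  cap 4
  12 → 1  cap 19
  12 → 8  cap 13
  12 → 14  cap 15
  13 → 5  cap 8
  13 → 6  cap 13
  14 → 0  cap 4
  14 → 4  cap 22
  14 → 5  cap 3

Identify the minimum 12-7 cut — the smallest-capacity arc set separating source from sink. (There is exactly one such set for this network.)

augment #1: 12→14→4→7 push 10
augment #2: 12→1→0→11→7 push 6
augment #3: 12→1→10→11→7 push 6
augment #4: 12→14→4→3→7 push 5
augment #5: 12→1→14→4→3→7 push 4
augment #6: 12→8→5→10→4→3→7 push 2
augment #7: 12→8→5→10→11→4→3→7 push 1
augment #8: 12→8→5→10→11→4→3→2→9→7 push 5
max flow = 39; residual-reachable set from 12 gives S-side
cut edges (S→T): {(0,11), (1,14), (10,4), (10,11), (12,14)} total cap 39

Min-cut arcs: {(0,11), (1,14), (10,4), (10,11), (12,14)} (total capacity 39)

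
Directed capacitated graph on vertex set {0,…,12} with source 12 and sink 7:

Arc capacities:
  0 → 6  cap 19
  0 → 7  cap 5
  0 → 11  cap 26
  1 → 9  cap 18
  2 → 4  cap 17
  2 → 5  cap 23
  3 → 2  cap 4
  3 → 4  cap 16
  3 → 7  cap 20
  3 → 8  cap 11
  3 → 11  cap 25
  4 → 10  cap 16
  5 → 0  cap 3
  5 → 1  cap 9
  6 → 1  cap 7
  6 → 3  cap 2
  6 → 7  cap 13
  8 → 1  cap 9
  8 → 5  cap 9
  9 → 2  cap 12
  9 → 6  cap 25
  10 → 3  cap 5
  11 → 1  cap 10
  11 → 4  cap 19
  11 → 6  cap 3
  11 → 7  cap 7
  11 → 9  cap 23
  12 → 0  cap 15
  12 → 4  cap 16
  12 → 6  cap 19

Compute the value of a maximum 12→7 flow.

augment #1: 12→0→7 bottleneck 5, total now 5
augment #2: 12→6→7 bottleneck 13, total now 18
augment #3: 12→0→11→7 bottleneck 7, total now 25
augment #4: 12→6→3→7 bottleneck 2, total now 27
augment #5: 12→4→10→3→7 bottleneck 5, total now 32

Maximum flow value: 32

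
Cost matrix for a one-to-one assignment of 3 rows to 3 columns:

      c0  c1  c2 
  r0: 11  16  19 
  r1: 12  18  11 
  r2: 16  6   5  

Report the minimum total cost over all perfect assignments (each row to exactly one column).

optimal assignment: row0→col0 (cost 11), row1→col2 (cost 11), row2→col1 (cost 6)
total = 11 + 11 + 6 = 28

Minimum assignment cost: 28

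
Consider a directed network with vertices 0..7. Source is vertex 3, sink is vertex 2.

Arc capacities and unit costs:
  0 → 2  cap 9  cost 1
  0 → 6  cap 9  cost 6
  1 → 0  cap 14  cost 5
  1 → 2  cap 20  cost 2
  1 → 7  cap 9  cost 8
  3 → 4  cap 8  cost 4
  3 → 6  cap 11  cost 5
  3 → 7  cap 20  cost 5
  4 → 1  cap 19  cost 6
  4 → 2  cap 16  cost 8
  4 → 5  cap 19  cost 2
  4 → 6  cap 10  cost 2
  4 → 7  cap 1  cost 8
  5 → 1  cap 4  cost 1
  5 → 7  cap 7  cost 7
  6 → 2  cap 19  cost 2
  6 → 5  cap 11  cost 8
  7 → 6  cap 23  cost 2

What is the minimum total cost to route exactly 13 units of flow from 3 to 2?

shortest-cost path #1: 3→6→2 push 11 @ unit cost 7 (adds 77)
shortest-cost path #2: 3→4→6→2 push 2 @ unit cost 8 (adds 16)
total cost = 93

Minimum cost for 13 units: 93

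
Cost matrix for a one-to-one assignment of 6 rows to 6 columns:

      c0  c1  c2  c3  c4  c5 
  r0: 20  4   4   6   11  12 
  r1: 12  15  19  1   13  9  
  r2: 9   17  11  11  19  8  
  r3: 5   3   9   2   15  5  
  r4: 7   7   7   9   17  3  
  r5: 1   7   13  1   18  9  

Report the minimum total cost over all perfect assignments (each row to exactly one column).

Minimum assignment cost: 30

optimal assignment: row0→col4 (cost 11), row1→col3 (cost 1), row2→col2 (cost 11), row3→col1 (cost 3), row4→col5 (cost 3), row5→col0 (cost 1)
total = 11 + 1 + 11 + 3 + 3 + 1 = 30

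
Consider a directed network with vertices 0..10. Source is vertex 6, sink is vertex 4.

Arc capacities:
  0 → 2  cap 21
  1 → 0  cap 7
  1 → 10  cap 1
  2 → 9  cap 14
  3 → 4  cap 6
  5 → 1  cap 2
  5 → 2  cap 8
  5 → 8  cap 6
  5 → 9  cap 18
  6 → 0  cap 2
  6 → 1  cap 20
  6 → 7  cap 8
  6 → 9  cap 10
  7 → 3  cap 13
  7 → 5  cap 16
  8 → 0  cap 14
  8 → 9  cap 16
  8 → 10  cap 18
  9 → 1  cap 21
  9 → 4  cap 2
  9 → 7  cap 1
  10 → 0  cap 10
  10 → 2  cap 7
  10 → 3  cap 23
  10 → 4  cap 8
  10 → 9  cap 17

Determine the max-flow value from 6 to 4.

Maximum flow value: 12

augment #1: 6→9→4 bottleneck 2, total now 2
augment #2: 6→1→10→4 bottleneck 1, total now 3
augment #3: 6→7→3→4 bottleneck 6, total now 9
augment #4: 6→7→5→8→10→4 bottleneck 2, total now 11
augment #5: 6→9→7→5→8→10→4 bottleneck 1, total now 12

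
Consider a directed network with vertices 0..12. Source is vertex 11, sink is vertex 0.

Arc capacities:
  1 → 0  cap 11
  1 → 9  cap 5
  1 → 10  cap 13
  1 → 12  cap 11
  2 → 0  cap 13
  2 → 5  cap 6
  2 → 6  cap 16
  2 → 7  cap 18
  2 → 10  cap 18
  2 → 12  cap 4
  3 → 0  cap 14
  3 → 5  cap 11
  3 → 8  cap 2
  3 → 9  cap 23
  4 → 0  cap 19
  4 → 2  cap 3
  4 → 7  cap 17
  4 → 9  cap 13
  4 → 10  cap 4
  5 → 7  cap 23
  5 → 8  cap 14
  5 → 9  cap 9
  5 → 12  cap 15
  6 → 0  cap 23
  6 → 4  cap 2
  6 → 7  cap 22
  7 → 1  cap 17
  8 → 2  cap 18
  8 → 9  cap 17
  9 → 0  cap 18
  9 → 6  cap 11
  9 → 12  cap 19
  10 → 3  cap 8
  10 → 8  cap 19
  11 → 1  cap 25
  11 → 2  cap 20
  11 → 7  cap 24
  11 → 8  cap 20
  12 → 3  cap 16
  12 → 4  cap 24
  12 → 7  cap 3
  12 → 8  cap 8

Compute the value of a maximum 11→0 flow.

Maximum flow value: 80

augment #1: 11→1→0 bottleneck 11, total now 11
augment #2: 11→2→0 bottleneck 13, total now 24
augment #3: 11→1→9→0 bottleneck 5, total now 29
augment #4: 11→2→6→0 bottleneck 7, total now 36
augment #5: 11→8→9→0 bottleneck 13, total now 49
augment #6: 11→1→10→3→0 bottleneck 8, total now 57
augment #7: 11→1→12→3→0 bottleneck 1, total now 58
augment #8: 11→8→2→6→0 bottleneck 7, total now 65
augment #9: 11→7→1→12→3→0 bottleneck 5, total now 70
augment #10: 11→7→1→12→4→0 bottleneck 5, total now 75
augment #11: 11→7→1→10→8→2→6→0 bottleneck 2, total now 77
augment #12: 11→7→1→10→8→9→6→0 bottleneck 3, total now 80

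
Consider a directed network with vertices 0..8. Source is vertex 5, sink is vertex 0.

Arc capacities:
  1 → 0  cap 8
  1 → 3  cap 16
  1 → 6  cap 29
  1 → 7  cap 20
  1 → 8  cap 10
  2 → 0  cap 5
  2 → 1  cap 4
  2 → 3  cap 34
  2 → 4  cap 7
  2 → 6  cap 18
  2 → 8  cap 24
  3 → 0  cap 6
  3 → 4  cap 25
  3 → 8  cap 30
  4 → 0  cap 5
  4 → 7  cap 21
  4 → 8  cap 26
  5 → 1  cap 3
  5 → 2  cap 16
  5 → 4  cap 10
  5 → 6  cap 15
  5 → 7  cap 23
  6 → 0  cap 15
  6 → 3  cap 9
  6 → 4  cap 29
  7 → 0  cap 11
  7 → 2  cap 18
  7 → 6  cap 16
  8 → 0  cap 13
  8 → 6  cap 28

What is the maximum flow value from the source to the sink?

augment #1: 5→1→0 bottleneck 3, total now 3
augment #2: 5→2→0 bottleneck 5, total now 8
augment #3: 5→4→0 bottleneck 5, total now 13
augment #4: 5→6→0 bottleneck 15, total now 28
augment #5: 5→7→0 bottleneck 11, total now 39
augment #6: 5→2→1→0 bottleneck 4, total now 43
augment #7: 5→2→3→0 bottleneck 6, total now 49
augment #8: 5→2→8→0 bottleneck 1, total now 50
augment #9: 5→4→8→0 bottleneck 5, total now 55
augment #10: 5→7→2→8→0 bottleneck 7, total now 62

Maximum flow value: 62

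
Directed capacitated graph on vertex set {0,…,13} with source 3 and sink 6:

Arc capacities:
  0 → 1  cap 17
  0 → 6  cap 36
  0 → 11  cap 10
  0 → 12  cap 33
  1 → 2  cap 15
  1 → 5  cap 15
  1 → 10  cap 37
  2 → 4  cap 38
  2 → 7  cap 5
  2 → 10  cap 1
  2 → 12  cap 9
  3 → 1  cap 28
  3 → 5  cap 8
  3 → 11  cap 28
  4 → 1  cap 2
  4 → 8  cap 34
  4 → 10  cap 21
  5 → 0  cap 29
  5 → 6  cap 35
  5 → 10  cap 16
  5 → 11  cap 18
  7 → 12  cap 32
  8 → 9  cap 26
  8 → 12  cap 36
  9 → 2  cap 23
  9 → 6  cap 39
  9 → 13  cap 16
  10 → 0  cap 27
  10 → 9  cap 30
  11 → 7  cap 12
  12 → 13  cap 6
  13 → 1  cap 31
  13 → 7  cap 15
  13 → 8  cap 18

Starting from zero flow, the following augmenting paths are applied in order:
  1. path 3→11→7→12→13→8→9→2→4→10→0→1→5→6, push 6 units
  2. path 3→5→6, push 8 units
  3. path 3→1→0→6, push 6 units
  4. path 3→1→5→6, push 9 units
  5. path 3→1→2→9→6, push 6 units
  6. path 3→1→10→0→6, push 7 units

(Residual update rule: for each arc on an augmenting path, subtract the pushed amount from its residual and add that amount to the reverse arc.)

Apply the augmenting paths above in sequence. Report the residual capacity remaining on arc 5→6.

Residual capacity of (5,6): 12

after path 1 (3→11→7→12→13→8→9→2→4→10→0→1→5→6, push 6): res(5,6)=29
after path 2 (3→5→6, push 8): res(5,6)=21
after path 3 (3→1→0→6, push 6): res(5,6)=21
after path 4 (3→1→5→6, push 9): res(5,6)=12
after path 5 (3→1→2→9→6, push 6): res(5,6)=12
after path 6 (3→1→10→0→6, push 7): res(5,6)=12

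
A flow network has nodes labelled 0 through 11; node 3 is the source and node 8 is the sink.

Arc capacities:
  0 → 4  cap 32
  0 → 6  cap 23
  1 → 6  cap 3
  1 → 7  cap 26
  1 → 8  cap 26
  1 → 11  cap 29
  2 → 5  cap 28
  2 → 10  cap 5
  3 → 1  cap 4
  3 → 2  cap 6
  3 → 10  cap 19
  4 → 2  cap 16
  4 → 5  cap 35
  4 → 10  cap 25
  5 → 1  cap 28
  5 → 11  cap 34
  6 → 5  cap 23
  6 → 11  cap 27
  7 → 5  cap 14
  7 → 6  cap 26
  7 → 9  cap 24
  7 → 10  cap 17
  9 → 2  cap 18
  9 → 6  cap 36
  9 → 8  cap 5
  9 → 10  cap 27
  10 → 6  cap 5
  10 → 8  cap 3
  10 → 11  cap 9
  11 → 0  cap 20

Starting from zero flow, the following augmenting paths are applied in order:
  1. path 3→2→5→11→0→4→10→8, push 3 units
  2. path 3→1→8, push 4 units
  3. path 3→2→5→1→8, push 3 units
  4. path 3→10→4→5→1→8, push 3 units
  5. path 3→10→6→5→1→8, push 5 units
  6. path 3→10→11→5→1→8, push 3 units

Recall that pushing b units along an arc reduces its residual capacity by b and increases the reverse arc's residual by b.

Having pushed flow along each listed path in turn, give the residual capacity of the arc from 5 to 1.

Residual capacity of (5,1): 14

after path 1 (3→2→5→11→0→4→10→8, push 3): res(5,1)=28
after path 2 (3→1→8, push 4): res(5,1)=28
after path 3 (3→2→5→1→8, push 3): res(5,1)=25
after path 4 (3→10→4→5→1→8, push 3): res(5,1)=22
after path 5 (3→10→6→5→1→8, push 5): res(5,1)=17
after path 6 (3→10→11→5→1→8, push 3): res(5,1)=14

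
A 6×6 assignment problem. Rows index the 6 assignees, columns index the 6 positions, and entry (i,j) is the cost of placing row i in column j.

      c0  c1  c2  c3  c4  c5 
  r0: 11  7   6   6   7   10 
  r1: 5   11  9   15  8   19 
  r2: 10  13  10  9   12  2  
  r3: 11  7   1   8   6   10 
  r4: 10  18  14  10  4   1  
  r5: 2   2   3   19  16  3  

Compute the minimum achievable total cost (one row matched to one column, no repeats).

optimal assignment: row0→col3 (cost 6), row1→col0 (cost 5), row2→col5 (cost 2), row3→col2 (cost 1), row4→col4 (cost 4), row5→col1 (cost 2)
total = 6 + 5 + 2 + 1 + 4 + 2 = 20

Minimum assignment cost: 20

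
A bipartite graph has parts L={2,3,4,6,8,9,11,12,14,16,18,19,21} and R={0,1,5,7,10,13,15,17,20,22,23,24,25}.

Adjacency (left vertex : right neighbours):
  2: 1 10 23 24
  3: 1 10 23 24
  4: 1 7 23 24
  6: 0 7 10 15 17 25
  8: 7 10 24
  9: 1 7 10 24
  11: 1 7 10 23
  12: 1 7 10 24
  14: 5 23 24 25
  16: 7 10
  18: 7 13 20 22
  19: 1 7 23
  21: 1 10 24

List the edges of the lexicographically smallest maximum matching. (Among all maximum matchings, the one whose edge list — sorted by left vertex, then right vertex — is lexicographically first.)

|M| = 8 (so the lex-smallest maximum matching has 8 edges)
process left vertices in ascending order; for each, take the smallest-labelled available neighbour that still permits 8 edges overall, or leave it unmatched if none does
lex-smallest matching: {2-1, 3-10, 4-7, 6-0, 8-24, 11-23, 14-5, 18-13}

Lex-smallest maximum matching: {(2,1), (3,10), (4,7), (6,0), (8,24), (11,23), (14,5), (18,13)}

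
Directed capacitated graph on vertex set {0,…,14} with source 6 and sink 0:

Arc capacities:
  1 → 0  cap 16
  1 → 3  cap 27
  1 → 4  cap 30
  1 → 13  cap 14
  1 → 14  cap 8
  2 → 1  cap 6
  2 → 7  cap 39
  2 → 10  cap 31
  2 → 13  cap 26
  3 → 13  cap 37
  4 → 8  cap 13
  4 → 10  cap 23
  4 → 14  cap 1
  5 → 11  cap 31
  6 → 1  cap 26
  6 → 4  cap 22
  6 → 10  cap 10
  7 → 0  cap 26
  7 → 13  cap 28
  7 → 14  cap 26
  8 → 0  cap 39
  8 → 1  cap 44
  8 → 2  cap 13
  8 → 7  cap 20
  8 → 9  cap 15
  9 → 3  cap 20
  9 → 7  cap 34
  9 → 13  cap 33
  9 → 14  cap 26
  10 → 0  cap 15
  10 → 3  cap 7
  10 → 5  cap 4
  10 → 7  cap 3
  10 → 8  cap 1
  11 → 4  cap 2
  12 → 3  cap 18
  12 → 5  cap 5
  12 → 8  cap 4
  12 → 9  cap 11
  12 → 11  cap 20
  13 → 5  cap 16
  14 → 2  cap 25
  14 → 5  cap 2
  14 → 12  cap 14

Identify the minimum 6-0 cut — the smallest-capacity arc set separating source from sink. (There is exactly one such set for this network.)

Min-cut arcs: {(1,0), (1,14), (4,8), (4,14), (10,0), (10,7), (10,8)} (total capacity 57)

augment #1: 6→1→0 push 16
augment #2: 6→10→0 push 10
augment #3: 6→4→8→0 push 13
augment #4: 6→4→10→0 push 5
augment #5: 6→4→10→7→0 push 3
augment #6: 6→4→10→8→0 push 1
augment #7: 6→1→14→2→7→0 push 8
augment #8: 6→1→4→14→2→7→0 push 1
max flow = 57; residual-reachable set from 6 gives S-side
cut edges (S→T): {(1,0), (1,14), (4,8), (4,14), (10,0), (10,7), (10,8)} total cap 57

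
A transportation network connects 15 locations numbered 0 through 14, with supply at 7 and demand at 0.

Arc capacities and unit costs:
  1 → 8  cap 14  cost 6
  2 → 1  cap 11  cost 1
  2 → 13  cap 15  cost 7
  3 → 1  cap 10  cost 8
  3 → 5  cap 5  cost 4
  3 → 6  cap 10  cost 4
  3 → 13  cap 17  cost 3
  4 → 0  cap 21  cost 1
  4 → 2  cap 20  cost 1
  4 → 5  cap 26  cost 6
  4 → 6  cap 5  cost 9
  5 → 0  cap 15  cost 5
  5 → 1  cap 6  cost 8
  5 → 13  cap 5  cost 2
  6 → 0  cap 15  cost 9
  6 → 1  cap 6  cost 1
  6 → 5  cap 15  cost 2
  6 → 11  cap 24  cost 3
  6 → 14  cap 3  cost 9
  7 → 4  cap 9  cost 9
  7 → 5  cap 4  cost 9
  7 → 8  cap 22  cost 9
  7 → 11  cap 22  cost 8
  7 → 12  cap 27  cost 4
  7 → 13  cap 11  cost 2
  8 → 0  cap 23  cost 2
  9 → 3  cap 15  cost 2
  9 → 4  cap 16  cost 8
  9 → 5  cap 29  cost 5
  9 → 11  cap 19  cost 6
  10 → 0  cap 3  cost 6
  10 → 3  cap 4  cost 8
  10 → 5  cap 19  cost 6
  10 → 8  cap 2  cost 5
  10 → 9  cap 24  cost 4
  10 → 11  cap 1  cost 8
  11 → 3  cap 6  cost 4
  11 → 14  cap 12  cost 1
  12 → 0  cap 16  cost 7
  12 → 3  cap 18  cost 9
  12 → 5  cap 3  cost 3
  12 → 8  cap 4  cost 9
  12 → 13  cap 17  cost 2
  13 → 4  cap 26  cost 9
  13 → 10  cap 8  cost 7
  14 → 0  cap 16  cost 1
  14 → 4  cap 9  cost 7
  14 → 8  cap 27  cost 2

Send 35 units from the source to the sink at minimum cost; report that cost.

Minimum cost for 35 units: 364

shortest-cost path #1: 7→11→14→0 push 12 @ unit cost 10 (adds 120)
shortest-cost path #2: 7→4→0 push 9 @ unit cost 10 (adds 90)
shortest-cost path #3: 7→8→0 push 14 @ unit cost 11 (adds 154)
total cost = 364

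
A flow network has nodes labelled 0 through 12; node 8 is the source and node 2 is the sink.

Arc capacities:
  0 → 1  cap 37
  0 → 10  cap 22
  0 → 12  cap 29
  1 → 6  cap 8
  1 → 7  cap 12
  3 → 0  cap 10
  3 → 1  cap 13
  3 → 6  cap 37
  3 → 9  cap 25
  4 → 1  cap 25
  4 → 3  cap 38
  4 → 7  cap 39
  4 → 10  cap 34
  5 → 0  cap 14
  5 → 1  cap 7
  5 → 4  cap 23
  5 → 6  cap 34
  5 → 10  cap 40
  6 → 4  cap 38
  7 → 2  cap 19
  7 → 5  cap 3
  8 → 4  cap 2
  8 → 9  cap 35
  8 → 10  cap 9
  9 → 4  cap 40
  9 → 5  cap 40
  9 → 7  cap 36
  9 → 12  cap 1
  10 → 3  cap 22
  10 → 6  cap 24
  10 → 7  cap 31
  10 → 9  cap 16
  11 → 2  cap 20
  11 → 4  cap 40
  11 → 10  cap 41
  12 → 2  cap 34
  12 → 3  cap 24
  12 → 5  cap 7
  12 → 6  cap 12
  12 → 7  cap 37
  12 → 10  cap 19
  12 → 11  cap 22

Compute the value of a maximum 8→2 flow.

Maximum flow value: 44

augment #1: 8→4→7→2 bottleneck 2, total now 2
augment #2: 8→9→7→2 bottleneck 17, total now 19
augment #3: 8→9→12→2 bottleneck 1, total now 20
augment #4: 8→9→5→0→12→2 bottleneck 14, total now 34
augment #5: 8→10→3→0→12→2 bottleneck 9, total now 43
augment #6: 8→9→4→3→0→12→2 bottleneck 1, total now 44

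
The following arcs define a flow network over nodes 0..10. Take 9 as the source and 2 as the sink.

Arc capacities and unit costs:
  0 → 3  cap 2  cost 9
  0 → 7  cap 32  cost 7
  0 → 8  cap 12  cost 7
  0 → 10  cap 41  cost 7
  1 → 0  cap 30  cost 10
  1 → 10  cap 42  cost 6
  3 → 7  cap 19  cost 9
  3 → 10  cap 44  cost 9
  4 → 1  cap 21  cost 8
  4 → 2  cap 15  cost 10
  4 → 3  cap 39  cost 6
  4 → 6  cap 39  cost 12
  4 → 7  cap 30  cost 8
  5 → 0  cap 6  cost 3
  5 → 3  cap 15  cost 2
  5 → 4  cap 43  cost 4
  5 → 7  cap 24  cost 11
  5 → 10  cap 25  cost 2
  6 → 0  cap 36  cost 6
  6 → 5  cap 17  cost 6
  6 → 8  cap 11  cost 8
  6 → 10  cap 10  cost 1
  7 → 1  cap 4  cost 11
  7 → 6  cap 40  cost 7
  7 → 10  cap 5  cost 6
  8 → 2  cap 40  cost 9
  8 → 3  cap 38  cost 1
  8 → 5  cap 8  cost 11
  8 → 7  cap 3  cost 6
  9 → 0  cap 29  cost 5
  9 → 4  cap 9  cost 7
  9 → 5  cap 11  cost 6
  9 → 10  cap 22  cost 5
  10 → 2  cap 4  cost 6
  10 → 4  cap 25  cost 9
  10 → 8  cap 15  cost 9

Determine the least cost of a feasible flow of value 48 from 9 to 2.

shortest-cost path #1: 9→10→2 push 4 @ unit cost 11 (adds 44)
shortest-cost path #2: 9→4→2 push 9 @ unit cost 17 (adds 153)
shortest-cost path #3: 9→5→4→2 push 6 @ unit cost 20 (adds 120)
shortest-cost path #4: 9→0→8→2 push 12 @ unit cost 21 (adds 252)
shortest-cost path #5: 9→10→8→2 push 15 @ unit cost 23 (adds 345)
shortest-cost path #6: 9→0→7→6→8→2 push 2 @ unit cost 36 (adds 72)
total cost = 986

Minimum cost for 48 units: 986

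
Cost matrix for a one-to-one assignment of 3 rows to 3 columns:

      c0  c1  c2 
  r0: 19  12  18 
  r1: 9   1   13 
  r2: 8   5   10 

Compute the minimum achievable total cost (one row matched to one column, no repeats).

Minimum assignment cost: 27

optimal assignment: row0→col2 (cost 18), row1→col1 (cost 1), row2→col0 (cost 8)
total = 18 + 1 + 8 = 27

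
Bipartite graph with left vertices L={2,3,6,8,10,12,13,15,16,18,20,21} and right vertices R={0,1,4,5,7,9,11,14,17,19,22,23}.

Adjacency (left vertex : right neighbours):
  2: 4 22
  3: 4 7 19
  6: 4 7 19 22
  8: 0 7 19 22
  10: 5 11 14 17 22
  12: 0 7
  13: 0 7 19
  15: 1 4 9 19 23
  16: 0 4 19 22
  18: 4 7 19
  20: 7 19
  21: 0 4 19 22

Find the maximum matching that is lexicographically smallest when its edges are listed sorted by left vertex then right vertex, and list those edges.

Lex-smallest maximum matching: {(2,4), (3,7), (6,19), (8,0), (10,5), (15,1), (16,22)}

|M| = 7 (so the lex-smallest maximum matching has 7 edges)
process left vertices in ascending order; for each, take the smallest-labelled available neighbour that still permits 7 edges overall, or leave it unmatched if none does
lex-smallest matching: {2-4, 3-7, 6-19, 8-0, 10-5, 15-1, 16-22}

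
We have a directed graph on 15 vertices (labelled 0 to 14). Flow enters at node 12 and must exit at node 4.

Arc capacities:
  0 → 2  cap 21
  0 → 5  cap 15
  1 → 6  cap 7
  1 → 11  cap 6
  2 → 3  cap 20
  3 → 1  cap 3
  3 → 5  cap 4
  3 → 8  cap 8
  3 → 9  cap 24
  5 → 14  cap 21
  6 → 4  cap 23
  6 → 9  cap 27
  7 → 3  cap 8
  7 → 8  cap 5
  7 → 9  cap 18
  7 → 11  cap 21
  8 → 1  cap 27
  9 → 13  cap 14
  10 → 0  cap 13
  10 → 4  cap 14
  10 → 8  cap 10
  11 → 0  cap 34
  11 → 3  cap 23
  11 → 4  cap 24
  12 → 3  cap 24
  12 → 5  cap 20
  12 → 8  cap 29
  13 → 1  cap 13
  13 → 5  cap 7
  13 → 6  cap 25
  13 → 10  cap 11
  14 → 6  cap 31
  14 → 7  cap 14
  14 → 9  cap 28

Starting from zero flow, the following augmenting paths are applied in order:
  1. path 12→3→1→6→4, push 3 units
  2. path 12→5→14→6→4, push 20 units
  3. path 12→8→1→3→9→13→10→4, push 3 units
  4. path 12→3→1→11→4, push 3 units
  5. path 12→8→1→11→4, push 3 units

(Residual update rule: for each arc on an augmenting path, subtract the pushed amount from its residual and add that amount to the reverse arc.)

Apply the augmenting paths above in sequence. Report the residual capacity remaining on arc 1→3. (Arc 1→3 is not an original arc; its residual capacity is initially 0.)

after path 1 (12→3→1→6→4, push 3): res(1,3)=3
after path 2 (12→5→14→6→4, push 20): res(1,3)=3
after path 3 (12→8→1→3→9→13→10→4, push 3): res(1,3)=0
after path 4 (12→3→1→11→4, push 3): res(1,3)=3
after path 5 (12→8→1→11→4, push 3): res(1,3)=3

Residual capacity of (1,3): 3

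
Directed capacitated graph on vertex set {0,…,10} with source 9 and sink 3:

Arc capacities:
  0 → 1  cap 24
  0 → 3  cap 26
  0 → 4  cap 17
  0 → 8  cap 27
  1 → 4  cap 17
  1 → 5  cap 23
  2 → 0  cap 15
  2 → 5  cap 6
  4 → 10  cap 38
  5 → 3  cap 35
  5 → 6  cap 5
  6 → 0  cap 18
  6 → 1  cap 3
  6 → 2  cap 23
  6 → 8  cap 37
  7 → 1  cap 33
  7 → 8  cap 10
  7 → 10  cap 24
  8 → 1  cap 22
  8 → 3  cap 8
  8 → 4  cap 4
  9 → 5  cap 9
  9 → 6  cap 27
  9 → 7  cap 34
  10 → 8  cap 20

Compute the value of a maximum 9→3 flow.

Maximum flow value: 67

augment #1: 9→5→3 bottleneck 9, total now 9
augment #2: 9→6→0→3 bottleneck 18, total now 27
augment #3: 9→6→8→3 bottleneck 8, total now 35
augment #4: 9→6→1→5→3 bottleneck 1, total now 36
augment #5: 9→7→1→5→3 bottleneck 22, total now 58
augment #6: 9→7→1→6→2→0→3 bottleneck 1, total now 59
augment #7: 9→7→8→6→2→0→3 bottleneck 7, total now 66
augment #8: 9→7→8→6→2→5→3 bottleneck 1, total now 67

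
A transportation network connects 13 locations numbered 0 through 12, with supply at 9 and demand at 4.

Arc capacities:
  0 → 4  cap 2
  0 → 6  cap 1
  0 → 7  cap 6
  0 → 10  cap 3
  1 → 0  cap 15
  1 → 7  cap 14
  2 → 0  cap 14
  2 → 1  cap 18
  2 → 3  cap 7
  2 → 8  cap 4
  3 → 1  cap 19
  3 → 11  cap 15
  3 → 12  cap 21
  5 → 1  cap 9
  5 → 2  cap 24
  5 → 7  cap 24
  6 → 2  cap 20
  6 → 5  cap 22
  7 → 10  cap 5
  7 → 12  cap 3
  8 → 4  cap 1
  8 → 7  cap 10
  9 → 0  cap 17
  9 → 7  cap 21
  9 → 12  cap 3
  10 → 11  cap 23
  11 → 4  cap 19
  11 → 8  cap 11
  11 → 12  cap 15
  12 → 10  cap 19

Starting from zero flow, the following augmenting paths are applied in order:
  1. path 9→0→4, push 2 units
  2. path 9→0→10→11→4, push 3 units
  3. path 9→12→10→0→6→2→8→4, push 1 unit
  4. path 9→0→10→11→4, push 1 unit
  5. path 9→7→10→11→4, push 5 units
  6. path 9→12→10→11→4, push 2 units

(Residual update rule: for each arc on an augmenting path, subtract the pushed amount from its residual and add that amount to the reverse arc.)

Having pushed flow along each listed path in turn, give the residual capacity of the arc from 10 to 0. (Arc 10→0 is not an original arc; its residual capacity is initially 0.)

Residual capacity of (10,0): 3

after path 1 (9→0→4, push 2): res(10,0)=0
after path 2 (9→0→10→11→4, push 3): res(10,0)=3
after path 3 (9→12→10→0→6→2→8→4, push 1): res(10,0)=2
after path 4 (9→0→10→11→4, push 1): res(10,0)=3
after path 5 (9→7→10→11→4, push 5): res(10,0)=3
after path 6 (9→12→10→11→4, push 2): res(10,0)=3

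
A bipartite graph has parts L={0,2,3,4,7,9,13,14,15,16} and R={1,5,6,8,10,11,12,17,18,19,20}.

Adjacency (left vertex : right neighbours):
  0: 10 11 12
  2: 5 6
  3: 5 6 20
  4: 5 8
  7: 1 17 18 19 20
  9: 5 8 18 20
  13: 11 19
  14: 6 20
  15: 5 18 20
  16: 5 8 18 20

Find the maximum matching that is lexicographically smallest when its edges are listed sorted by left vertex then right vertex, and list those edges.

Lex-smallest maximum matching: {(0,10), (2,5), (3,6), (4,8), (7,1), (9,18), (13,11), (14,20)}

|M| = 8 (so the lex-smallest maximum matching has 8 edges)
process left vertices in ascending order; for each, take the smallest-labelled available neighbour that still permits 8 edges overall, or leave it unmatched if none does
lex-smallest matching: {0-10, 2-5, 3-6, 4-8, 7-1, 9-18, 13-11, 14-20}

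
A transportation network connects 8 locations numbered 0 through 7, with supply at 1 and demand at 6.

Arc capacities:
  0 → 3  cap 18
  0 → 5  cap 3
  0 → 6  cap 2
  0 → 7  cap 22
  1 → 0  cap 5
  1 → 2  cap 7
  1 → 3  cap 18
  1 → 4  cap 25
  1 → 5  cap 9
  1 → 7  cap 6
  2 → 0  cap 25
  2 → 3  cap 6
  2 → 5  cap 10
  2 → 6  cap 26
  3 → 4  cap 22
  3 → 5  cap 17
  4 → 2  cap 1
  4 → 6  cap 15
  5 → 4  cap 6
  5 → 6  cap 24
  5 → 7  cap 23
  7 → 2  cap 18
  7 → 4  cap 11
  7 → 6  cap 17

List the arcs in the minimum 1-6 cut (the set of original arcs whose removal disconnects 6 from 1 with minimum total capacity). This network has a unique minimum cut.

Min-cut arcs: {(1,0), (1,2), (1,5), (1,7), (3,5), (4,2), (4,6)} (total capacity 60)

augment #1: 1→0→6 push 2
augment #2: 1→2→6 push 7
augment #3: 1→4→6 push 15
augment #4: 1→5→6 push 9
augment #5: 1→7→6 push 6
augment #6: 1→0→5→6 push 3
augment #7: 1→3→5→6 push 12
augment #8: 1→4→2→6 push 1
augment #9: 1→3→5→7→6 push 5
max flow = 60; residual-reachable set from 1 gives S-side
cut edges (S→T): {(1,0), (1,2), (1,5), (1,7), (3,5), (4,2), (4,6)} total cap 60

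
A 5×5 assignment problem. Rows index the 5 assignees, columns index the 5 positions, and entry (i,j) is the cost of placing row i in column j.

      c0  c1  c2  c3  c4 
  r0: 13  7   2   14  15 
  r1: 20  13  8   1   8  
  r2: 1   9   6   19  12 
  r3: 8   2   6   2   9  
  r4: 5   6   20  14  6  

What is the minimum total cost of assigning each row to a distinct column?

Minimum assignment cost: 12

optimal assignment: row0→col2 (cost 2), row1→col3 (cost 1), row2→col0 (cost 1), row3→col1 (cost 2), row4→col4 (cost 6)
total = 2 + 1 + 1 + 2 + 6 = 12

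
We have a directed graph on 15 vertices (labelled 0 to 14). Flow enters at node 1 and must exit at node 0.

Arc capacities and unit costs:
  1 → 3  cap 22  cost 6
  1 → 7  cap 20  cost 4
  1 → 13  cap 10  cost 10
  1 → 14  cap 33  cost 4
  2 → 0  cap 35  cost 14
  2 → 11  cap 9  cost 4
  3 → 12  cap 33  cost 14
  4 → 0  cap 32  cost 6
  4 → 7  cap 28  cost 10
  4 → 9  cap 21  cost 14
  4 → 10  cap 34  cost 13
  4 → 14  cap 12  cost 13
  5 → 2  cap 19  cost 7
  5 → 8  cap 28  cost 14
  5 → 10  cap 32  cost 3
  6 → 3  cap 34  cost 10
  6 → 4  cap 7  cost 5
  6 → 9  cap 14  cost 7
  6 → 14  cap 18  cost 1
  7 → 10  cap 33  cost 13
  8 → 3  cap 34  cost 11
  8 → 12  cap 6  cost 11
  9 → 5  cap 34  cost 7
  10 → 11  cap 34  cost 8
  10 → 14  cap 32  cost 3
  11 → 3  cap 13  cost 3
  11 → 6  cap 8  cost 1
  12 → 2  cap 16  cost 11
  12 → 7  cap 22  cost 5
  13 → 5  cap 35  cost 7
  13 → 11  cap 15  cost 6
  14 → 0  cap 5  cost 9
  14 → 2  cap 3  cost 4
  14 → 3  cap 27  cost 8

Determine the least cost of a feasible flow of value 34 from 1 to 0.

Minimum cost for 34 units: 1161

shortest-cost path #1: 1→14→0 push 5 @ unit cost 13 (adds 65)
shortest-cost path #2: 1→14→2→0 push 3 @ unit cost 22 (adds 66)
shortest-cost path #3: 1→13→11→6→4→0 push 7 @ unit cost 28 (adds 196)
shortest-cost path #4: 1→13→5→2→0 push 3 @ unit cost 38 (adds 114)
shortest-cost path #5: 1→3→12→2→0 push 16 @ unit cost 45 (adds 720)
total cost = 1161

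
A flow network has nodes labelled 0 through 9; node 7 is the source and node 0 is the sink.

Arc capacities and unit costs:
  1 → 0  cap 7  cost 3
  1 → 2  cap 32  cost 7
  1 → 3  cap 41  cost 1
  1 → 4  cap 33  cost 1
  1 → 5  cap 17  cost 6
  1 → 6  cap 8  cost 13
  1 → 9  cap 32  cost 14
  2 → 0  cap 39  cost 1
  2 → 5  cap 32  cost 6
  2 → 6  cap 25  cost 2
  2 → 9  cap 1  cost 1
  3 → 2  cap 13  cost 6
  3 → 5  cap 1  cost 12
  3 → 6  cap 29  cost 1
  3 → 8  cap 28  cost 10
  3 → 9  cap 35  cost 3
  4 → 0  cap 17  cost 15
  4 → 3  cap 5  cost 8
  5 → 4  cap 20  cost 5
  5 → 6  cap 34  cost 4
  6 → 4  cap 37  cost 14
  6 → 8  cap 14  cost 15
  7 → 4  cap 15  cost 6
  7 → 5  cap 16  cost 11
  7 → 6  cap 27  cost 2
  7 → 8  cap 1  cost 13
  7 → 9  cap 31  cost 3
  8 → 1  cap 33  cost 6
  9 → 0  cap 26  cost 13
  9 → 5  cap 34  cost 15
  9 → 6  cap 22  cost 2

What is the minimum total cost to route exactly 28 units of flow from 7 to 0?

Minimum cost for 28 units: 458

shortest-cost path #1: 7→9→0 push 26 @ unit cost 16 (adds 416)
shortest-cost path #2: 7→4→0 push 2 @ unit cost 21 (adds 42)
total cost = 458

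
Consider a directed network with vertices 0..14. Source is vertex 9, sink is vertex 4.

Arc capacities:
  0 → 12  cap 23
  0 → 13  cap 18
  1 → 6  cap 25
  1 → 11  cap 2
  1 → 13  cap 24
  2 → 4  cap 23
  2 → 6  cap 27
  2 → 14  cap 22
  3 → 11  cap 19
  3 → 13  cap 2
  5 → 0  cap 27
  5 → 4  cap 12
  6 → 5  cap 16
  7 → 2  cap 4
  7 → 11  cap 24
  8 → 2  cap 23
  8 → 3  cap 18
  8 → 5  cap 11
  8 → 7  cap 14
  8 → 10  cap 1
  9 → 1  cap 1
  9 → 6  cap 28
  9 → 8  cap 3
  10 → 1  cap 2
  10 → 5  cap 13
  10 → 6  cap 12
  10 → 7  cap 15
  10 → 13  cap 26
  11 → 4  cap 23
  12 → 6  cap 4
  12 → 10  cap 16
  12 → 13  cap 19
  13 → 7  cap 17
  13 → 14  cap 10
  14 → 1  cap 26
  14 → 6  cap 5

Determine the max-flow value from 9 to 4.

augment #1: 9→1→11→4 bottleneck 1, total now 1
augment #2: 9→6→5→4 bottleneck 12, total now 13
augment #3: 9→8→2→4 bottleneck 3, total now 16
augment #4: 9→6→5→0→13→7→2→4 bottleneck 4, total now 20

Maximum flow value: 20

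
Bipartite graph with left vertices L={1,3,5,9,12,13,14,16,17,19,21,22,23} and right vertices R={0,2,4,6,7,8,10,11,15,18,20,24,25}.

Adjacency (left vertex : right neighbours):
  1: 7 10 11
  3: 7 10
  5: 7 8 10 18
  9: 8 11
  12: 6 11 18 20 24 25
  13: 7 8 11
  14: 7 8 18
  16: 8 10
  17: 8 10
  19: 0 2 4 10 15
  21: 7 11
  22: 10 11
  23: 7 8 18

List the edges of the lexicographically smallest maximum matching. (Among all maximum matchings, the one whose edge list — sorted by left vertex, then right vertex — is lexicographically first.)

Lex-smallest maximum matching: {(1,7), (3,10), (5,8), (9,11), (12,6), (14,18), (19,0)}

|M| = 7 (so the lex-smallest maximum matching has 7 edges)
process left vertices in ascending order; for each, take the smallest-labelled available neighbour that still permits 7 edges overall, or leave it unmatched if none does
lex-smallest matching: {1-7, 3-10, 5-8, 9-11, 12-6, 14-18, 19-0}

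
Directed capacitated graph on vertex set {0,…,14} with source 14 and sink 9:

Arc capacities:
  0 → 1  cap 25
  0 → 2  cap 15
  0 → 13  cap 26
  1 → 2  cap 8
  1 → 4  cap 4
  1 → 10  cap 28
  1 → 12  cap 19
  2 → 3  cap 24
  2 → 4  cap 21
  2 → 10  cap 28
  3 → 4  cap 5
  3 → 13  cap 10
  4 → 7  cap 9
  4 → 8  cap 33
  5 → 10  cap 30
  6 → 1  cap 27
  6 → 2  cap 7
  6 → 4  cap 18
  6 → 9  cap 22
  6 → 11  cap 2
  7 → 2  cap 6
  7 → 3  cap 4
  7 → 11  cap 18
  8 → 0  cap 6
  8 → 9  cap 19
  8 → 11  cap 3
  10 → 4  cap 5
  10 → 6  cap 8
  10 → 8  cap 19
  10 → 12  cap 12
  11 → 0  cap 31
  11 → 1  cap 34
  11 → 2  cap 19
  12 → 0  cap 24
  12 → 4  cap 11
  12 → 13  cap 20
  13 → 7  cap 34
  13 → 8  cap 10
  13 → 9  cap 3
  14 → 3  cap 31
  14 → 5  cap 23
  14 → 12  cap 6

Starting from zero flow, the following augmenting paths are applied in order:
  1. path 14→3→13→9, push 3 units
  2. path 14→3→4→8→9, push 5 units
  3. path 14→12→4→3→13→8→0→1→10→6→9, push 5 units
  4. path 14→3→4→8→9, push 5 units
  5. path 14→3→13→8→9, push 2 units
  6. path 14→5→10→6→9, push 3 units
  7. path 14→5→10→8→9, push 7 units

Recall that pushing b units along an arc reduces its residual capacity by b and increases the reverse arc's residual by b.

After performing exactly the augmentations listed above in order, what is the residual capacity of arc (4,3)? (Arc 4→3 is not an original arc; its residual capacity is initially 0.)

Residual capacity of (4,3): 5

after path 1 (14→3→13→9, push 3): res(4,3)=0
after path 2 (14→3→4→8→9, push 5): res(4,3)=5
after path 3 (14→12→4→3→13→8→0→1→10→6→9, push 5): res(4,3)=0
after path 4 (14→3→4→8→9, push 5): res(4,3)=5
after path 5 (14→3→13→8→9, push 2): res(4,3)=5
after path 6 (14→5→10→6→9, push 3): res(4,3)=5
after path 7 (14→5→10→8→9, push 7): res(4,3)=5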